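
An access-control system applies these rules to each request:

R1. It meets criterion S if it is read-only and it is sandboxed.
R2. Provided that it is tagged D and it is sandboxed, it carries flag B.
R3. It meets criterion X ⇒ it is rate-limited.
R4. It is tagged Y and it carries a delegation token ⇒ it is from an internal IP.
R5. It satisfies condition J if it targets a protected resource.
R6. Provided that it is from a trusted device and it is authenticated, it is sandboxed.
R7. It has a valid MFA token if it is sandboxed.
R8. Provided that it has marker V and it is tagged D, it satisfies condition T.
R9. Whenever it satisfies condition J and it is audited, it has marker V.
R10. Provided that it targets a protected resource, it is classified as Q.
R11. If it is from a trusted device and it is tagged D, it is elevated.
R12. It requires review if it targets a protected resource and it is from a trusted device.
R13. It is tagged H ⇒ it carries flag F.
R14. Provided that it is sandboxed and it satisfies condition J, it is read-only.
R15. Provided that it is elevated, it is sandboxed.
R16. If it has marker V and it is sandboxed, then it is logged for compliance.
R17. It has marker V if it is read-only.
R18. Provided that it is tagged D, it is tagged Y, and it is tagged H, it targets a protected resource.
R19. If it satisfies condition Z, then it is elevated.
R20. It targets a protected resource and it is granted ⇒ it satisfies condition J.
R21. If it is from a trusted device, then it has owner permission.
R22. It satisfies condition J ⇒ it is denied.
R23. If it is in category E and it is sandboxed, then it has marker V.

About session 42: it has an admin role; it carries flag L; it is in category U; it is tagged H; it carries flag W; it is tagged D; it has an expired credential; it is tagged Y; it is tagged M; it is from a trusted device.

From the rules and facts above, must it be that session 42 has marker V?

Yes

By R11 (it is from a trusted device, it is tagged D): it is elevated.
By R15 (it is elevated): it is sandboxed.
By R18 (it is tagged D, it is tagged Y, it is tagged H): it targets a protected resource.
By R5 (it targets a protected resource): it satisfies condition J.
By R14 (it is sandboxed, it satisfies condition J): it is read-only.
By R17 (it is read-only): it has marker V.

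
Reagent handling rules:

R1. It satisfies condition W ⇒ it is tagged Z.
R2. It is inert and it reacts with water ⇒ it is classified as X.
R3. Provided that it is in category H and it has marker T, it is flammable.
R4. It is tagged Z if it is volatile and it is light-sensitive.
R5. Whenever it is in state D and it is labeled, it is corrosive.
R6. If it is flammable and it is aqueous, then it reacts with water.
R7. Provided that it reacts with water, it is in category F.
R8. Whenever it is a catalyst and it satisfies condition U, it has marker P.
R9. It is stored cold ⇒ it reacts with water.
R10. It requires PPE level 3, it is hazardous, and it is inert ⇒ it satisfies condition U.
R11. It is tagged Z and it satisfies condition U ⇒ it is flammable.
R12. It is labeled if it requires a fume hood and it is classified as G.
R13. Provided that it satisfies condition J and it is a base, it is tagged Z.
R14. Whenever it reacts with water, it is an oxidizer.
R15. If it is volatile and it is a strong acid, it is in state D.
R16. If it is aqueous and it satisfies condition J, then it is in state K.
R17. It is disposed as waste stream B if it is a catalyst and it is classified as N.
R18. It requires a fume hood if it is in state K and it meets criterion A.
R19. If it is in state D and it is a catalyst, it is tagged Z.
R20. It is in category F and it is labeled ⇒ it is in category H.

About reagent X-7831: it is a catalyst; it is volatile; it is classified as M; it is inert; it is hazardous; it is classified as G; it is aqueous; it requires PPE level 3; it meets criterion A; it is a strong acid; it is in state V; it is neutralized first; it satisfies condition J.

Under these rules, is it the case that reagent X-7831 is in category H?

Yes

By R10 (it requires PPE level 3, it is hazardous, it is inert): it satisfies condition U.
By R15 (it is volatile, it is a strong acid): it is in state D.
By R16 (it is aqueous, it satisfies condition J): it is in state K.
By R18 (it is in state K, it meets criterion A): it requires a fume hood.
By R19 (it is in state D, it is a catalyst): it is tagged Z.
By R11 (it is tagged Z, it satisfies condition U): it is flammable.
By R12 (it requires a fume hood, it is classified as G): it is labeled.
By R6 (it is flammable, it is aqueous): it reacts with water.
By R7 (it reacts with water): it is in category F.
By R20 (it is in category F, it is labeled): it is in category H.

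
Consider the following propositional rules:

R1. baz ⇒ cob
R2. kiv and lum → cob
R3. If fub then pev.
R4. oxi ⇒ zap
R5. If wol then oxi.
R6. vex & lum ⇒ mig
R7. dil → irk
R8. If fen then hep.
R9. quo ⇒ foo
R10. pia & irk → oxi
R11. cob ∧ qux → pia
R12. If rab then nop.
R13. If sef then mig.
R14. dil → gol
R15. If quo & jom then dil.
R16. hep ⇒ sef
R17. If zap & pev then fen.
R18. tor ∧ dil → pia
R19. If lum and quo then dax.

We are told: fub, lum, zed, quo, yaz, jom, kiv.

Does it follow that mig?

No

Forward chaining from the given facts derives: cob, pev, foo, dil, dax, irk, gol.
Rules concluding mig: R6 needs vex; R13 needs sef — none of these are established.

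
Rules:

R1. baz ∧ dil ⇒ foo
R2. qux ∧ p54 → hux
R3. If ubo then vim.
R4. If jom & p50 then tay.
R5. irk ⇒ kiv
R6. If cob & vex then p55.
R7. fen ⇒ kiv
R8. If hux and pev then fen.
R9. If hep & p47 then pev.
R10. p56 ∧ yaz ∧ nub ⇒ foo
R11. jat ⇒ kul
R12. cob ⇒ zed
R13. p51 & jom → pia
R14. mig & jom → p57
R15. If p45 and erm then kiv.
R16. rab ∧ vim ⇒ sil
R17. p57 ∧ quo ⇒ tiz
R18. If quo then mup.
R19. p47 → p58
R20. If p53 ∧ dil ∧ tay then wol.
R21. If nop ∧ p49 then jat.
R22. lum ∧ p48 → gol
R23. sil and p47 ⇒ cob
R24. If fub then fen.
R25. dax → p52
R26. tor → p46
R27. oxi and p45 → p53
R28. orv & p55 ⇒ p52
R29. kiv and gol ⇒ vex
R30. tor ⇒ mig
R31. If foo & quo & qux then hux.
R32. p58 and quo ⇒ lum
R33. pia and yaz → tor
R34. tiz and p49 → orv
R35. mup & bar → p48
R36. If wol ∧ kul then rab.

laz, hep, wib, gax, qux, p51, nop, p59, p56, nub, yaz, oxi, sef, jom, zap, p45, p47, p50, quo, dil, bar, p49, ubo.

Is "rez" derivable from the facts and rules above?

Forward chaining from the given facts derives: vim, tay, pev, foo, pia, mup, p58, jat, p53, hux, lum, tor, p48, fen, kul, wol, gol, p46, mig, rab, kiv, p57, sil, tiz, cob, vex, orv, p55, zed, p52.
No rule has rez as its conclusion, and it is not among the given facts.

No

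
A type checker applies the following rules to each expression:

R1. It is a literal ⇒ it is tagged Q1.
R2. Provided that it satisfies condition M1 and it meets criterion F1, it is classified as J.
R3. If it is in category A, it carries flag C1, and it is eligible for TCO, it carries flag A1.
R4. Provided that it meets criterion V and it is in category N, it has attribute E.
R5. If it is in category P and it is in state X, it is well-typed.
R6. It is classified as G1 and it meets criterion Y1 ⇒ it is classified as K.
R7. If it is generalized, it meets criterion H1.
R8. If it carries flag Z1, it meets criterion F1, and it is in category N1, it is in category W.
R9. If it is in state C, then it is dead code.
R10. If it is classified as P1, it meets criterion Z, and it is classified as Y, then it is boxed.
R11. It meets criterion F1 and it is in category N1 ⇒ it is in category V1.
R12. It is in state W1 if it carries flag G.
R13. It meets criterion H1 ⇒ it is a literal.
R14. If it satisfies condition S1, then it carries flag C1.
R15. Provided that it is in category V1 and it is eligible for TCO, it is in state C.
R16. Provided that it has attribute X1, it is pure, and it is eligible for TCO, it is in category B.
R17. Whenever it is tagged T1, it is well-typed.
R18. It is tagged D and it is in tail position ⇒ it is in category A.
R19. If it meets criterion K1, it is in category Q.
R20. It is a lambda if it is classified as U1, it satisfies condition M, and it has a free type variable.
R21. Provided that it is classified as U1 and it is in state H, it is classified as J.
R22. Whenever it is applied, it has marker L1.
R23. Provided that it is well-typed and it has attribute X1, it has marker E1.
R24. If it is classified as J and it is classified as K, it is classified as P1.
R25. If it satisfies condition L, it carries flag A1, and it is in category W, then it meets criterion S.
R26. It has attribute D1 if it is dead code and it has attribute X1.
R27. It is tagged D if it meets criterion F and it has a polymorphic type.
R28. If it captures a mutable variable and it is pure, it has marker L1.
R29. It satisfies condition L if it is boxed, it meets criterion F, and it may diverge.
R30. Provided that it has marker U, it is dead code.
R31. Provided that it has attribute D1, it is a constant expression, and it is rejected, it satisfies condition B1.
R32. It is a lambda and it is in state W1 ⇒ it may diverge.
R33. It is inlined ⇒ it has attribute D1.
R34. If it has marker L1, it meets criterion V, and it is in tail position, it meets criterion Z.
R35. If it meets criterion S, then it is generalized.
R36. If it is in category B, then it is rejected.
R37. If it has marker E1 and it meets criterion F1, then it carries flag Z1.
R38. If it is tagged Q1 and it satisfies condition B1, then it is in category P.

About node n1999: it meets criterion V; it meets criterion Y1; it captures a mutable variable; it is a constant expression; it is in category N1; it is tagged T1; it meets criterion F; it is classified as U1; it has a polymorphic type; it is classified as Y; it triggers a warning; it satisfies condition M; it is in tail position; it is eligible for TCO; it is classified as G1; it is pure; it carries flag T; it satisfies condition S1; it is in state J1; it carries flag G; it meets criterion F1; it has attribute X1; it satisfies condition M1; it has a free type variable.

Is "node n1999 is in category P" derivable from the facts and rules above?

Yes

By R2 (it satisfies condition M1, it meets criterion F1): it is classified as J.
By R6 (it is classified as G1, it meets criterion Y1): it is classified as K.
By R11 (it meets criterion F1, it is in category N1): it is in category V1.
By R12 (it carries flag G): it is in state W1.
By R14 (it satisfies condition S1): it carries flag C1.
By R15 (it is in category V1, it is eligible for TCO): it is in state C.
By R16 (it has attribute X1, it is pure, it is eligible for TCO): it is in category B.
By R17 (it is tagged T1): it is well-typed.
By R20 (it is classified as U1, it satisfies condition M, it has a free type variable): it is a lambda.
By R23 (it is well-typed, it has attribute X1): it has marker E1.
By R24 (it is classified as J, it is classified as K): it is classified as P1.
By R27 (it meets criterion F, it has a polymorphic type): it is tagged D.
By R28 (it captures a mutable variable, it is pure): it has marker L1.
By R32 (it is a lambda, it is in state W1): it may diverge.
By R34 (it has marker L1, it meets criterion V, it is in tail position): it meets criterion Z.
By R36 (it is in category B): it is rejected.
By R37 (it has marker E1, it meets criterion F1): it carries flag Z1.
By R8 (it carries flag Z1, it meets criterion F1, it is in category N1): it is in category W.
By R9 (it is in state C): it is dead code.
By R10 (it is classified as P1, it meets criterion Z, it is classified as Y): it is boxed.
By R18 (it is tagged D, it is in tail position): it is in category A.
By R26 (it is dead code, it has attribute X1): it has attribute D1.
By R29 (it is boxed, it meets criterion F, it may diverge): it satisfies condition L.
By R31 (it has attribute D1, it is a constant expression, it is rejected): it satisfies condition B1.
By R3 (it is in category A, it carries flag C1, it is eligible for TCO): it carries flag A1.
By R25 (it satisfies condition L, it carries flag A1, it is in category W): it meets criterion S.
By R35 (it meets criterion S): it is generalized.
By R7 (it is generalized): it meets criterion H1.
By R13 (it meets criterion H1): it is a literal.
By R1 (it is a literal): it is tagged Q1.
By R38 (it is tagged Q1, it satisfies condition B1): it is in category P.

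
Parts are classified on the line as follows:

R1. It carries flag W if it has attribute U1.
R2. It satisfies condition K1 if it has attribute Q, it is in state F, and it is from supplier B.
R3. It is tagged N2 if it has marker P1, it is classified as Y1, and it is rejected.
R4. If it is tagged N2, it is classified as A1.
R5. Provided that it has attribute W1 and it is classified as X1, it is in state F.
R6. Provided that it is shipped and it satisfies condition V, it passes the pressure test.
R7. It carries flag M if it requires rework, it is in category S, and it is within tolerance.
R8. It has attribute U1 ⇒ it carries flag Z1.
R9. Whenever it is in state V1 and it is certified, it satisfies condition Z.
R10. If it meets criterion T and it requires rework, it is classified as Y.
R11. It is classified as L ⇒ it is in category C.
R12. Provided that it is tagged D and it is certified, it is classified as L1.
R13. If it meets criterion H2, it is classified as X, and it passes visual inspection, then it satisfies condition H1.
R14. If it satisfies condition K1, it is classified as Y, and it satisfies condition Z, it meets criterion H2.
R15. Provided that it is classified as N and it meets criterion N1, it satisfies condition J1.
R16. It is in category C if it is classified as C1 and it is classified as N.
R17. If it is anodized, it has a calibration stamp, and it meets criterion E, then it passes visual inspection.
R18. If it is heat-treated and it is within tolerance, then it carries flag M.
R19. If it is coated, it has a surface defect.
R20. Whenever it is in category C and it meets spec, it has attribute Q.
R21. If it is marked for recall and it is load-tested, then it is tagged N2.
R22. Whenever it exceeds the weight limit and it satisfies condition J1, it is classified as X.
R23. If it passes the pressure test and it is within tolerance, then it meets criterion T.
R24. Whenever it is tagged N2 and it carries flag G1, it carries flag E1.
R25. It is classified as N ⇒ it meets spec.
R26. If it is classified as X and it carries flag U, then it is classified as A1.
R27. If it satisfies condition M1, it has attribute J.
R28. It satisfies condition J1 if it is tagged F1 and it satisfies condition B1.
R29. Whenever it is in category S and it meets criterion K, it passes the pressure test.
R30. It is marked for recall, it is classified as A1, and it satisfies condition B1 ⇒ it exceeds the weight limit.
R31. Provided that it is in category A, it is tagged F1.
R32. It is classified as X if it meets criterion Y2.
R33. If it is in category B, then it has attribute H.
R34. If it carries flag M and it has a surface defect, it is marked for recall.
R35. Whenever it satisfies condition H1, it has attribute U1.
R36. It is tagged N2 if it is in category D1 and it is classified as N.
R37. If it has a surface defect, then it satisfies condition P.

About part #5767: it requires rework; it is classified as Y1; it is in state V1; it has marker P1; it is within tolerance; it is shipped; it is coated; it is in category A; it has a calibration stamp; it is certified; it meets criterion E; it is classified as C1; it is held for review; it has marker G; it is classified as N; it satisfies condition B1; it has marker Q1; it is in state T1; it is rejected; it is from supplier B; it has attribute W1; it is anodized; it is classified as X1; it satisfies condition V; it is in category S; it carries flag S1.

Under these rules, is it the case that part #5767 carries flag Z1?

Yes

By R3 (it has marker P1, it is classified as Y1, it is rejected): it is tagged N2.
By R4 (it is tagged N2): it is classified as A1.
By R5 (it has attribute W1, it is classified as X1): it is in state F.
By R6 (it is shipped, it satisfies condition V): it passes the pressure test.
By R7 (it requires rework, it is in category S, it is within tolerance): it carries flag M.
By R9 (it is in state V1, it is certified): it satisfies condition Z.
By R16 (it is classified as C1, it is classified as N): it is in category C.
By R17 (it is anodized, it has a calibration stamp, it meets criterion E): it passes visual inspection.
By R19 (it is coated): it has a surface defect.
By R23 (it passes the pressure test, it is within tolerance): it meets criterion T.
By R25 (it is classified as N): it meets spec.
By R31 (it is in category A): it is tagged F1.
By R34 (it carries flag M, it has a surface defect): it is marked for recall.
By R10 (it meets criterion T, it requires rework): it is classified as Y.
By R20 (it is in category C, it meets spec): it has attribute Q.
By R28 (it is tagged F1, it satisfies condition B1): it satisfies condition J1.
By R30 (it is marked for recall, it is classified as A1, it satisfies condition B1): it exceeds the weight limit.
By R2 (it has attribute Q, it is in state F, it is from supplier B): it satisfies condition K1.
By R14 (it satisfies condition K1, it is classified as Y, it satisfies condition Z): it meets criterion H2.
By R22 (it exceeds the weight limit, it satisfies condition J1): it is classified as X.
By R13 (it meets criterion H2, it is classified as X, it passes visual inspection): it satisfies condition H1.
By R35 (it satisfies condition H1): it has attribute U1.
By R8 (it has attribute U1): it carries flag Z1.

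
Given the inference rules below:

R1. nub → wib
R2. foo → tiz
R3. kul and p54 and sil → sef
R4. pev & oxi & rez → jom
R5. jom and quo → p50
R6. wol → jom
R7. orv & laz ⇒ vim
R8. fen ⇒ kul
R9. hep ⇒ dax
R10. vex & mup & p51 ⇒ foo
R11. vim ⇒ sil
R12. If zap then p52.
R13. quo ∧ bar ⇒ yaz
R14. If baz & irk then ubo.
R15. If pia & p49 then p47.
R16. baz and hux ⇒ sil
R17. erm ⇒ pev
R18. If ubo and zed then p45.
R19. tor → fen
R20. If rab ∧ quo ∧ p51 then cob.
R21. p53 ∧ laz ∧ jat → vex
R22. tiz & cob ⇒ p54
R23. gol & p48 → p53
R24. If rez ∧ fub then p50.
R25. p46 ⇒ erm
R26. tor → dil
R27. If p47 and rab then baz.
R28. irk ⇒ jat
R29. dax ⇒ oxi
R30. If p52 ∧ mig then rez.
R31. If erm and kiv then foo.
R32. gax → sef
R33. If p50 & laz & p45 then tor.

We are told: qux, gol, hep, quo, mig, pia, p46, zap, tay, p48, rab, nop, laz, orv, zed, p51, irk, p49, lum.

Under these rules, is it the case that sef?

Forward chaining from the given facts derives: vim, dax, sil, p52, p47, cob, p53, erm, baz, jat, oxi, rez, ubo, pev, p45, vex, jom, p50, tor, fen, dil, kul.
Rules concluding sef: R3 needs p54; R32 needs gax — none of these are established.

No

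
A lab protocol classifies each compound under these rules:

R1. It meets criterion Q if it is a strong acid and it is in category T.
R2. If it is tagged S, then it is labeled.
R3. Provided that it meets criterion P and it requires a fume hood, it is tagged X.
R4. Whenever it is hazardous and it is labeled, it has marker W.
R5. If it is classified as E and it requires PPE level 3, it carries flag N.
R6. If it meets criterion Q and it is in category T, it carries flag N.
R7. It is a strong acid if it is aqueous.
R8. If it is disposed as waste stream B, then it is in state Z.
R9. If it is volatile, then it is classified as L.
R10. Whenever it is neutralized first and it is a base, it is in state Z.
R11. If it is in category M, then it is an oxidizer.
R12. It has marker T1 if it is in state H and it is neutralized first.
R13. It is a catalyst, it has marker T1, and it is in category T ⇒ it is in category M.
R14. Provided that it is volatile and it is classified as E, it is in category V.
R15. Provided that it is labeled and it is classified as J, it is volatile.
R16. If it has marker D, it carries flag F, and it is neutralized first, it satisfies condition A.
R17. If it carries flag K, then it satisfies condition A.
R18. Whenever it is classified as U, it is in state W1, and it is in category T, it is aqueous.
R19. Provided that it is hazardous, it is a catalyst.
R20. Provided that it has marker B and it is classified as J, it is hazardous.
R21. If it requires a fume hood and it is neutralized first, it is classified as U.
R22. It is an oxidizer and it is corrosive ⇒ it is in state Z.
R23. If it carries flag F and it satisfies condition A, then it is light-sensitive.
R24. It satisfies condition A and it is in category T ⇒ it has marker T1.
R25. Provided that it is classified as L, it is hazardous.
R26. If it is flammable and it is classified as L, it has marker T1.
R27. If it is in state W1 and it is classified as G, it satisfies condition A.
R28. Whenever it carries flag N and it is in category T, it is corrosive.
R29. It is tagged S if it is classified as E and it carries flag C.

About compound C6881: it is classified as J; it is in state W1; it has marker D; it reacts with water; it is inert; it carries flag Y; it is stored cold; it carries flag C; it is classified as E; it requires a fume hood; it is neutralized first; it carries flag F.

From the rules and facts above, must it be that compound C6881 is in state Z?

No

Forward chaining from the given facts derives: satisfies condition A, is classified as U, is light-sensitive, is tagged S, is labeled, is volatile, is classified as L, is in category V, is hazardous, has marker W, is a catalyst.
Rules concluding "it is in state Z": R8 needs "it is disposed as waste stream B"; R10 needs "it is a base"; R22 needs "it is an oxidizer" — none of these are established.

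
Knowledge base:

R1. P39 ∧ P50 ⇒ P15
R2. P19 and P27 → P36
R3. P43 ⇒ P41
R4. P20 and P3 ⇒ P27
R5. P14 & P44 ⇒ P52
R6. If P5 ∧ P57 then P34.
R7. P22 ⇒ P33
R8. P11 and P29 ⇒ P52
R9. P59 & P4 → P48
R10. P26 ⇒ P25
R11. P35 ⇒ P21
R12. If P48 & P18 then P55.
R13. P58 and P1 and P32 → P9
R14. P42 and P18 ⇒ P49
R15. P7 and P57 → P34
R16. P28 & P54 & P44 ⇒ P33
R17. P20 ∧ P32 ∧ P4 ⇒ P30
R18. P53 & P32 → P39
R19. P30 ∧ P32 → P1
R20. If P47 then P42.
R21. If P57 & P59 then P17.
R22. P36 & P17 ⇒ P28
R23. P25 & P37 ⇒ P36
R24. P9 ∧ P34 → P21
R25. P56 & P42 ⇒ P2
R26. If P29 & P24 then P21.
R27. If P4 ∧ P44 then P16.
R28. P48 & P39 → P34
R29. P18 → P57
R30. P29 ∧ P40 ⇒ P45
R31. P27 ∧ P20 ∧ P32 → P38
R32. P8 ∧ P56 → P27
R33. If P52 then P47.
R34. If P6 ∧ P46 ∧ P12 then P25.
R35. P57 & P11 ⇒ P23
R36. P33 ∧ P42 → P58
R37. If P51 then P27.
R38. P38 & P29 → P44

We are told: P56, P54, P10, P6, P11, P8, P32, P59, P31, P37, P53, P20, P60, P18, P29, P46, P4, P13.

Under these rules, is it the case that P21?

Forward chaining from the given facts derives: P52, P48, P55, P30, P39, P1, P34, P57, P27, P47, P23, P42, P17, P2, P38, P44, P49, P16.
Rules concluding P21: R11 needs P35; R24 needs P9; R26 needs P24 — none of these are established.

No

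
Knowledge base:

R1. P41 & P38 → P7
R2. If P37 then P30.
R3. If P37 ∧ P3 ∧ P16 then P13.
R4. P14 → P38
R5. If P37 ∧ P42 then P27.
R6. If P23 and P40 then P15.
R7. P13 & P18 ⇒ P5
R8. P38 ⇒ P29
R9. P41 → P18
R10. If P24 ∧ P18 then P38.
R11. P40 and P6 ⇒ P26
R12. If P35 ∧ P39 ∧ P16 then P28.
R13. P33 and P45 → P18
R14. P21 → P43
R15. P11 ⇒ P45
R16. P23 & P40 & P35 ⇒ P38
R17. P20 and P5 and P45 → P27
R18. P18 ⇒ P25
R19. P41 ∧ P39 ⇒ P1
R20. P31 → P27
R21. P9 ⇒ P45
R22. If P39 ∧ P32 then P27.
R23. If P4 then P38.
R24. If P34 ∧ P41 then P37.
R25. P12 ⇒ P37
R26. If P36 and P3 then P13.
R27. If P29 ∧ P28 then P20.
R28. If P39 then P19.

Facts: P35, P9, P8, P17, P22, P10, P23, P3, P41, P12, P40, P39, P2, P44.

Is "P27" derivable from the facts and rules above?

No

Forward chaining from the given facts derives: P15, P18, P38, P25, P1, P45, P37, P19, P7, P30, P29.
Rules concluding P27: R5 needs P42; R17 needs P20; R20 needs P31; R22 needs P32 — none of these are established.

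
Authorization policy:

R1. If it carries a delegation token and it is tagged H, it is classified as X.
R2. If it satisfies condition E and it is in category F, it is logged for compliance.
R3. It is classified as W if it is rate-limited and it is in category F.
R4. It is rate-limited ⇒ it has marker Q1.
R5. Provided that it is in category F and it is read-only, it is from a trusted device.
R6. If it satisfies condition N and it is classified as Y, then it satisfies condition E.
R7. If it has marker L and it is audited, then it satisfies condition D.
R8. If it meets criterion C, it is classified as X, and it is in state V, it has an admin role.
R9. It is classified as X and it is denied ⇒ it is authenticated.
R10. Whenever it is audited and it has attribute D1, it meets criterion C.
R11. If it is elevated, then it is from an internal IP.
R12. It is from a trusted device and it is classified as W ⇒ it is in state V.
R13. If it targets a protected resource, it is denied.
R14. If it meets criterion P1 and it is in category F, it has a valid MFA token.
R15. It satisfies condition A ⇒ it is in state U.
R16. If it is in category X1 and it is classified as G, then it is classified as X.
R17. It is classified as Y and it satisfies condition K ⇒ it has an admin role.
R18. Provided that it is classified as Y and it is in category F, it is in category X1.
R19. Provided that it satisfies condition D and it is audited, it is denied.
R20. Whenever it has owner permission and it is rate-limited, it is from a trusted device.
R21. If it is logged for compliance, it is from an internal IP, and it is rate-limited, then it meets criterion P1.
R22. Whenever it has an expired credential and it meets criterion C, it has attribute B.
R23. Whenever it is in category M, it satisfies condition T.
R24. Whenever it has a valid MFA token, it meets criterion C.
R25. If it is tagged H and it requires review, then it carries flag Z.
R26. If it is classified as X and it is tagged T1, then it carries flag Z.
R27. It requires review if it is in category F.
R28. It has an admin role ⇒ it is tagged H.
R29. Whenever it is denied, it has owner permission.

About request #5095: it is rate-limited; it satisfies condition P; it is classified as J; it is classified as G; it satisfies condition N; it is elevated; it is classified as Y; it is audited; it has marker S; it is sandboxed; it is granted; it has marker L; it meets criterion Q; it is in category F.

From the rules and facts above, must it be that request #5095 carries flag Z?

Yes

By R3 (it is rate-limited, it is in category F): it is classified as W.
By R6 (it satisfies condition N, it is classified as Y): it satisfies condition E.
By R7 (it has marker L, it is audited): it satisfies condition D.
By R11 (it is elevated): it is from an internal IP.
By R18 (it is classified as Y, it is in category F): it is in category X1.
By R19 (it satisfies condition D, it is audited): it is denied.
By R27 (it is in category F): it requires review.
By R29 (it is denied): it has owner permission.
By R2 (it satisfies condition E, it is in category F): it is logged for compliance.
By R16 (it is in category X1, it is classified as G): it is classified as X.
By R20 (it has owner permission, it is rate-limited): it is from a trusted device.
By R21 (it is logged for compliance, it is from an internal IP, it is rate-limited): it meets criterion P1.
By R12 (it is from a trusted device, it is classified as W): it is in state V.
By R14 (it meets criterion P1, it is in category F): it has a valid MFA token.
By R24 (it has a valid MFA token): it meets criterion C.
By R8 (it meets criterion C, it is classified as X, it is in state V): it has an admin role.
By R28 (it has an admin role): it is tagged H.
By R25 (it is tagged H, it requires review): it carries flag Z.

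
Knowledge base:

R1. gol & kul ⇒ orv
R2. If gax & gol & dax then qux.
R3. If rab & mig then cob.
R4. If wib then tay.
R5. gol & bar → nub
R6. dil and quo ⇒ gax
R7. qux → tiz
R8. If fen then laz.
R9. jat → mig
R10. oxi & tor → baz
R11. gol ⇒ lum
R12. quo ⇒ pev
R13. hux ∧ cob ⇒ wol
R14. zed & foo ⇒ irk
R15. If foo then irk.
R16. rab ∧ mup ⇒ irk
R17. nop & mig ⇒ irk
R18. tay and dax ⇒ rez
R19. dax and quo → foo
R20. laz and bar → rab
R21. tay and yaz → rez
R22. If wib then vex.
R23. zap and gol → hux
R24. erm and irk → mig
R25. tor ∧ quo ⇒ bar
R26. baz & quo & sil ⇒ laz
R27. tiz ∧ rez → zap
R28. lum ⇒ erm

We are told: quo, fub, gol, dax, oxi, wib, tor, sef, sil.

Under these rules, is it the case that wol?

No

Forward chaining from the given facts derives: tay, baz, lum, pev, rez, foo, vex, bar, laz, erm, nub, irk, rab, mig, cob.
The only rule concluding wol is R13, which needs hux; that is never established.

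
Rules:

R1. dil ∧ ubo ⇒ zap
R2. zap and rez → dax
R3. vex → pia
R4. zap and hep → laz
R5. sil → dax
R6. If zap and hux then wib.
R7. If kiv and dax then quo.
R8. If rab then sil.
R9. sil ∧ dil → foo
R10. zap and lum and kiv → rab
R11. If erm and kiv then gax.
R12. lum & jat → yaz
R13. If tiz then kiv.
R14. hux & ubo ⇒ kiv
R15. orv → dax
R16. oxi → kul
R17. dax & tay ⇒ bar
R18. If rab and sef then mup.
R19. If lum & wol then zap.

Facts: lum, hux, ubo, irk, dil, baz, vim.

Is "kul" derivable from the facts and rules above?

No

Forward chaining from the given facts derives: zap, wib, kiv, rab, sil, foo, dax, quo.
The only rule concluding kul is R16, which needs oxi; that is never established.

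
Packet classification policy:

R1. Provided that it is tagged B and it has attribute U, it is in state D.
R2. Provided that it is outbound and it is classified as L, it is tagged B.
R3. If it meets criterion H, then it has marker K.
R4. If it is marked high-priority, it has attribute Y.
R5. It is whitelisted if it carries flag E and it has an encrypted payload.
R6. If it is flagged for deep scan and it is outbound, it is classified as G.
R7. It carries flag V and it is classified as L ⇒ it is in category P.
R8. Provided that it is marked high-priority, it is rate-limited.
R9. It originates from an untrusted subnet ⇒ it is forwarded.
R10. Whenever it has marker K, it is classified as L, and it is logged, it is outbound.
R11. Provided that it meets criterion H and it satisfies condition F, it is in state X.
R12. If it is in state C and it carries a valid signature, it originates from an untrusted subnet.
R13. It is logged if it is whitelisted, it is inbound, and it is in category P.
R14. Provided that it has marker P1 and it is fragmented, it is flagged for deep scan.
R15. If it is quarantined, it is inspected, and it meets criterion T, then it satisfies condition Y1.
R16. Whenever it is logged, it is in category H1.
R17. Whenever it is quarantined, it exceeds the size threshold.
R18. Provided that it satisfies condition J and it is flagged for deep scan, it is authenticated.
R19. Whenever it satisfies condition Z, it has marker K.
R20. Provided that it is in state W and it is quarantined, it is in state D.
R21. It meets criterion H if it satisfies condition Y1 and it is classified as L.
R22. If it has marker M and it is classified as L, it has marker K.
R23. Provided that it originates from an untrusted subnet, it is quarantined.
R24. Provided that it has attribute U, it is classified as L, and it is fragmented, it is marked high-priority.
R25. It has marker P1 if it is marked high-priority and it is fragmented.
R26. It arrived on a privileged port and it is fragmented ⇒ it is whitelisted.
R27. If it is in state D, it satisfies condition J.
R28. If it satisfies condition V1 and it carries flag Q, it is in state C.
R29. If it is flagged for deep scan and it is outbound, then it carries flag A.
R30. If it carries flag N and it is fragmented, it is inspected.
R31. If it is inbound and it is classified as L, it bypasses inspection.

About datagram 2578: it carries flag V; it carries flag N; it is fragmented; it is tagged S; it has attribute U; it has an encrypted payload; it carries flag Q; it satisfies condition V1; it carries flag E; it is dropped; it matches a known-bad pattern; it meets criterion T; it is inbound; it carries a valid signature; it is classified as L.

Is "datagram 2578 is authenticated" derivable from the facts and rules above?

Yes

By R5 (it carries flag E, it has an encrypted payload): it is whitelisted.
By R7 (it carries flag V, it is classified as L): it is in category P.
By R13 (it is whitelisted, it is inbound, it is in category P): it is logged.
By R24 (it has attribute U, it is classified as L, it is fragmented): it is marked high-priority.
By R25 (it is marked high-priority, it is fragmented): it has marker P1.
By R28 (it satisfies condition V1, it carries flag Q): it is in state C.
By R30 (it carries flag N, it is fragmented): it is inspected.
By R12 (it is in state C, it carries a valid signature): it originates from an untrusted subnet.
By R14 (it has marker P1, it is fragmented): it is flagged for deep scan.
By R23 (it originates from an untrusted subnet): it is quarantined.
By R15 (it is quarantined, it is inspected, it meets criterion T): it satisfies condition Y1.
By R21 (it satisfies condition Y1, it is classified as L): it meets criterion H.
By R3 (it meets criterion H): it has marker K.
By R10 (it has marker K, it is classified as L, it is logged): it is outbound.
By R2 (it is outbound, it is classified as L): it is tagged B.
By R1 (it is tagged B, it has attribute U): it is in state D.
By R27 (it is in state D): it satisfies condition J.
By R18 (it satisfies condition J, it is flagged for deep scan): it is authenticated.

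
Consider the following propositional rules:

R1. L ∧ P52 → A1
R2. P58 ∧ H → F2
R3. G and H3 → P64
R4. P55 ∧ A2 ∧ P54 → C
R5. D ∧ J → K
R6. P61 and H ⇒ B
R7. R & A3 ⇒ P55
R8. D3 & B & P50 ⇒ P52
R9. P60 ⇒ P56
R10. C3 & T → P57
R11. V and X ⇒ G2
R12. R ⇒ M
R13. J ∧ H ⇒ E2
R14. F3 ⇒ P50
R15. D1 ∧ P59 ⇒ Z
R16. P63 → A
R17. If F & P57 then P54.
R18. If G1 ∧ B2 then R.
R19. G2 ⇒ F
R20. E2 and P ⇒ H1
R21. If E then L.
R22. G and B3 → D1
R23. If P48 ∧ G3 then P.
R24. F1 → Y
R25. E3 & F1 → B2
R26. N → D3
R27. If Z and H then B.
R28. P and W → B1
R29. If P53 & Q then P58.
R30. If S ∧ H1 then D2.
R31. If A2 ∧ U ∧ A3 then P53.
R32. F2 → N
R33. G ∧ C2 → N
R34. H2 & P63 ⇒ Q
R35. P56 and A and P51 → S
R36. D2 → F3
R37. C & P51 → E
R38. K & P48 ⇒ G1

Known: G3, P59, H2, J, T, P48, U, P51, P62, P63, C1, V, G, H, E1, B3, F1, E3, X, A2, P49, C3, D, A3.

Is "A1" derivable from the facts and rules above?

Forward chaining from the given facts derives: K, P57, G2, E2, A, F, D1, P, Y, B2, P53, Q, G1, Z, P54, R, H1, B, P58, F2, P55, M, N, C, D3, E, L.
The only rule concluding A1 is R1, which needs P52; that is never established.

No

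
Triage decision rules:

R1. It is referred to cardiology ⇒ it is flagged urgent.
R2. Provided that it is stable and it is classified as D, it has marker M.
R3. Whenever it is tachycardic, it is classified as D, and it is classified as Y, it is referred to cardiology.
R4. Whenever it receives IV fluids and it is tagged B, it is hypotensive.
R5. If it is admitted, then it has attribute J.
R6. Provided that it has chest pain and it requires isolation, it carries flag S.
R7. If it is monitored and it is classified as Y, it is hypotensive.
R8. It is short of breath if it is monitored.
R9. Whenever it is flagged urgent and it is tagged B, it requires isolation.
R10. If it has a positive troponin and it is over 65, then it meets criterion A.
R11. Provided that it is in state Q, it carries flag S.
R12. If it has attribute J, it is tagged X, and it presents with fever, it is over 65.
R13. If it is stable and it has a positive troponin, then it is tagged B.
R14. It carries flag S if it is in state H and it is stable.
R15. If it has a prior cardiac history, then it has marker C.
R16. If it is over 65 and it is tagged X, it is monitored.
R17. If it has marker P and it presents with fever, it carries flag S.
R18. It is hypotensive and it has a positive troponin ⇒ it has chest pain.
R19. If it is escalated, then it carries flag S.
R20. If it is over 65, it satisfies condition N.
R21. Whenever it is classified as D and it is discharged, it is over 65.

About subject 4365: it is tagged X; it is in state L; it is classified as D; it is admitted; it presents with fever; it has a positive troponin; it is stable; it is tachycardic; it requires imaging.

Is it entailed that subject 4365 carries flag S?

Forward chaining from the given facts derives: has marker M, has attribute J, is over 65, is tagged B, is monitored, satisfies condition N, is short of breath, meets criterion A.
Rules concluding "it carries flag S": R6 needs "it has chest pain"; R11 needs "it is in state Q"; R14 needs "it is in state H"; R17 needs "it has marker P"; R19 needs "it is escalated" — none of these are established.

No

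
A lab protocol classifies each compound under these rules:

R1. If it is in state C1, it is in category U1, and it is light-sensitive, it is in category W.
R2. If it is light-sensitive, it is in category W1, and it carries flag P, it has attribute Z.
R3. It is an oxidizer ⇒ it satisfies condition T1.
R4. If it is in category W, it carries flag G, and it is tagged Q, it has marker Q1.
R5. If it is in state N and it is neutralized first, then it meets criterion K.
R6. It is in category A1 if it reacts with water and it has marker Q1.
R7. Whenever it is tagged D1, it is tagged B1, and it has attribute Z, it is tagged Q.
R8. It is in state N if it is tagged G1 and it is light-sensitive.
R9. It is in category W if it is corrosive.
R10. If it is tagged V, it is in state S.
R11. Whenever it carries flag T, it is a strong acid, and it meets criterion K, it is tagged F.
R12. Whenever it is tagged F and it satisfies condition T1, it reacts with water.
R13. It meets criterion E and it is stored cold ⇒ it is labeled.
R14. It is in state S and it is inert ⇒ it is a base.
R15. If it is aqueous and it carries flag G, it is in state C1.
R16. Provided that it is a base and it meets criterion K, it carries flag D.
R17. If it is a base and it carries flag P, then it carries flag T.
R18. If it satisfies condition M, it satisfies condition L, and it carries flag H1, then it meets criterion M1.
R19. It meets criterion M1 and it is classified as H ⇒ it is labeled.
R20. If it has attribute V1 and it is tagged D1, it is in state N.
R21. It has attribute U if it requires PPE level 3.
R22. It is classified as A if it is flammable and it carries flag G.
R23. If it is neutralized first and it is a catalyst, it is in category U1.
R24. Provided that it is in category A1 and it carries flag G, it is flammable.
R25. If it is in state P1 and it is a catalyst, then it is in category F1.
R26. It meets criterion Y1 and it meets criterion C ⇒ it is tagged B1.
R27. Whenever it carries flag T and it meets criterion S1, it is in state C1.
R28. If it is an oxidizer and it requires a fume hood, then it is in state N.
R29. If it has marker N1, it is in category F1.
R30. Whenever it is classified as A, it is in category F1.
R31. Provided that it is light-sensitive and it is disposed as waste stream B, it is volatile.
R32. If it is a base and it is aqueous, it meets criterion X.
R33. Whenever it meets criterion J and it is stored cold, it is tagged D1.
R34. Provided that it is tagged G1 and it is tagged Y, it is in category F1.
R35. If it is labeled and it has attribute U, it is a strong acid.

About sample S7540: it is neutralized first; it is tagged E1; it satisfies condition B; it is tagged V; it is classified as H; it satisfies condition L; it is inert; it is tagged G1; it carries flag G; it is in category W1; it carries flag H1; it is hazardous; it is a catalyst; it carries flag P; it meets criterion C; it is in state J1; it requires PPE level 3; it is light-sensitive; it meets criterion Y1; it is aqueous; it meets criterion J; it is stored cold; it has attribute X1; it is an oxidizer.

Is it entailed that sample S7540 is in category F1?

Forward chaining from the given facts derives: has attribute Z, satisfies condition T1, is in state N, is in state S, is a base, is in state C1, carries flag T, has attribute U, is in category U1, is tagged B1, meets criterion X, is tagged D1, is in category W, meets criterion K, is tagged Q, carries flag D, has marker Q1.
Rules concluding "it is in category F1": R25 needs "it is in state P1"; R29 needs "it has marker N1"; R30 needs "it is classified as A"; R34 needs "it is tagged Y" — none of these are established.

No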